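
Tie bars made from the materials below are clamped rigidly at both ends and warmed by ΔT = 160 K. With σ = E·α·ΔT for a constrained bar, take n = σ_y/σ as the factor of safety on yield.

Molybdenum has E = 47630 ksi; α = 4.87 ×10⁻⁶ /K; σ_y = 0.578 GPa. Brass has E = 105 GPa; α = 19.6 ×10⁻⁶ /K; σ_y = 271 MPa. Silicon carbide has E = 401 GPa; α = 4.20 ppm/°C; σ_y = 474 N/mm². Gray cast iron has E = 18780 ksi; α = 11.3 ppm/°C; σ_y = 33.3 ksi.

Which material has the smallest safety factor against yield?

Converting E to GPa, α to ×10⁻⁶/K, σ_y to MPa, then σ and n for each:
  molybdenum: E = 328.4, α = 4.87, σ_y = 578.0 → σ = 256 MPa, n = 2.26
  brass: E = 105.0, α = 19.6, σ_y = 271.0 → σ = 329 MPa, n = 0.823
  silicon carbide: E = 401.0, α = 4.20, σ_y = 474.0 → σ = 269 MPa, n = 1.76
  gray cast iron: E = 129.5, α = 11.3, σ_y = 229.6 → σ = 234 MPa, n = 0.981
Brass has the lowest safety factor, n = 0.823.

brass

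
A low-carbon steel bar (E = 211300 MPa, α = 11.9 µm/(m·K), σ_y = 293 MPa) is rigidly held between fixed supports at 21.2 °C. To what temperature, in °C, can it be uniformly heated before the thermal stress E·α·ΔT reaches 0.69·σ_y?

E = 211300 MPa = 211.3 GPa.
E·α·ΔT = 202.2 MPa ⇒ ΔT = 202.2 / (211.3×10³ × 11.9×10⁻⁶) = 80.40 K.
T = 21.2 + 80.40 = 101.6 °C.

102 °C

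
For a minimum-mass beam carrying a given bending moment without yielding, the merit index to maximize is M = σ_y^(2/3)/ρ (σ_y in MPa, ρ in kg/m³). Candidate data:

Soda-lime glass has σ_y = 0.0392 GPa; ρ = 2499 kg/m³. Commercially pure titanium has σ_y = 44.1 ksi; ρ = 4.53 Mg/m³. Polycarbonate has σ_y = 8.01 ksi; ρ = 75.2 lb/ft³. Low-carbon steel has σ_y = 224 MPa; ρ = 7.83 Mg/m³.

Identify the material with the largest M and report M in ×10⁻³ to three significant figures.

polycarbonate, M = 12.0×10⁻³

After converting to SI:
  soda-lime glass: σ_y = 39.20 MPa, ρ = 2499 kg/m³
  commercially pure titanium: σ_y = 304.1 MPa, ρ = 4530 kg/m³
  polycarbonate: σ_y = 55.23 MPa, ρ = 1205 kg/m³
  low-carbon steel: σ_y = 224.0 MPa, ρ = 7830 kg/m³
  polycarbonate: M = 12.0×10⁻³
  commercially pure titanium: M = 9.98×10⁻³
  low-carbon steel: M = 4.71×10⁻³
  soda-lime glass: M = 4.62×10⁻³
Highest index: polycarbonate.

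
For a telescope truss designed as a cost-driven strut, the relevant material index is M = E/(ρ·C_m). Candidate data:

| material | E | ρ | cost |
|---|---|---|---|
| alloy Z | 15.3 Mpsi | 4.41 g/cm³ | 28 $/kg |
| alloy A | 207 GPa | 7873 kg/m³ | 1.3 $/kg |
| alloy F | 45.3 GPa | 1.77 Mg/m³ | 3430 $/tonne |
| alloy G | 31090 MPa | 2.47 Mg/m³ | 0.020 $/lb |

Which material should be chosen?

alloy G

Convert each candidate to consistent units, then evaluate M:
  alloy Z: E = 105.5 GPa, ρ = 4410 kg/m³, cost = 28.00 $/kg
  alloy A: E = 207.0 GPa, ρ = 7873 kg/m³, cost = 1.300 $/kg
  alloy F: E = 45.30 GPa, ρ = 1770 kg/m³, cost = 3.430 $/kg
  alloy G: E = 31.09 GPa, ρ = 2470 kg/m³, cost = 0.04409 $/kg
  alloy G: M = 285 MN·m per $
  alloy A: M = 20.2 MN·m per $
  alloy F: M = 7.46 MN·m per $
  alloy Z: M = 0.854 MN·m per $
The maximum is for alloy G.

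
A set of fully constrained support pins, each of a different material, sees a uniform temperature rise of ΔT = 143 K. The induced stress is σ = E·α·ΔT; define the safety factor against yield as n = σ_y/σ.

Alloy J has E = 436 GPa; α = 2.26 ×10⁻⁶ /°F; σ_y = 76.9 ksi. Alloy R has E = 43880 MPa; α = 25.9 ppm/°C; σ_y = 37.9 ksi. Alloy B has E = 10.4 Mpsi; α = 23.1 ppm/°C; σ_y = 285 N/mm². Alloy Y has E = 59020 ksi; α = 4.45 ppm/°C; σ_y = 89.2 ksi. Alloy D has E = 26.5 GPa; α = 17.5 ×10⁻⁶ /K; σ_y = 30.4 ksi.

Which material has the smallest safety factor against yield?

alloy B

In consistent units (E in GPa, α in ×10⁻⁶/K, σ_y in MPa):
  alloy J: E = 436.0, α = 4.07, σ_y = 530.2 → σ = 254 MPa, n = 2.09
  alloy R: E = 43.88, α = 25.9, σ_y = 261.3 → σ = 163 MPa, n = 1.61
  alloy B: E = 71.71, α = 23.1, σ_y = 285.0 → σ = 237 MPa, n = 1.20
  alloy Y: E = 406.9, α = 4.45, σ_y = 615.0 → σ = 259 MPa, n = 2.38
  alloy D: E = 26.50, α = 17.5, σ_y = 209.6 → σ = 66.3 MPa, n = 3.16
Smallest n: alloy B with n = 1.20.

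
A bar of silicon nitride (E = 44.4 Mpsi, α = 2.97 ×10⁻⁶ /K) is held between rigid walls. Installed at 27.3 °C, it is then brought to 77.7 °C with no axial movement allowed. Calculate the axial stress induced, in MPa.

45.8 MPa

E = 44.4 Mpsi = 306.1 GPa.
ΔT = 50.40 K. Constrained thermal stress σ = E·α·ΔT = 306.1×10³ MPa × 2.97×10⁻⁶ × 50.40 = 45.8 MPa (compressive).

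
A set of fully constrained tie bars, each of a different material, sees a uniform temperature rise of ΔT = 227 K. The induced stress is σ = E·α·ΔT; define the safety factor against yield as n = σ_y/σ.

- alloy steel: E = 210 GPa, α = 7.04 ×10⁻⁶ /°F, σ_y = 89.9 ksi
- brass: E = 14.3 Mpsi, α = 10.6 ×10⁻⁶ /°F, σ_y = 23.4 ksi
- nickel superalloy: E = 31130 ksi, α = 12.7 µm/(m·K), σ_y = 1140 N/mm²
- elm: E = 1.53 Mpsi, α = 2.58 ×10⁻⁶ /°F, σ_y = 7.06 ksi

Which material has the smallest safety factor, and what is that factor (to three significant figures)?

Per material, after unit conversion:
  alloy steel: E = 210.0, α = 12.7, σ_y = 619.8 → σ = 604 MPa, n = 1.03
  brass: E = 98.60, α = 19.1, σ_y = 161.3 → σ = 427 MPa, n = 0.378
  nickel superalloy: E = 214.6, α = 12.7, σ_y = 1140 → σ = 619 MPa, n = 1.84
  elm: E = 10.55, α = 4.64, σ_y = 48.68 → σ = 11.1 MPa, n = 4.38
Smallest n: brass with n = 0.378.

brass, n = 0.378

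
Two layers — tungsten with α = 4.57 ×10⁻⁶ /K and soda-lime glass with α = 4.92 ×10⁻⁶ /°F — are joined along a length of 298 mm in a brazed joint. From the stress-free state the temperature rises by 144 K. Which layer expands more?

soda-lime glass: α = 4.92×10⁻⁶/°F × 9/5 = 8.86×10⁻⁶/K.
α(tungsten) = 4.57×10⁻⁶/K vs α(soda-lime glass) = 8.86×10⁻⁶/K.
Higher α expands more for the same ΔT: soda-lime glass.

soda-lime glass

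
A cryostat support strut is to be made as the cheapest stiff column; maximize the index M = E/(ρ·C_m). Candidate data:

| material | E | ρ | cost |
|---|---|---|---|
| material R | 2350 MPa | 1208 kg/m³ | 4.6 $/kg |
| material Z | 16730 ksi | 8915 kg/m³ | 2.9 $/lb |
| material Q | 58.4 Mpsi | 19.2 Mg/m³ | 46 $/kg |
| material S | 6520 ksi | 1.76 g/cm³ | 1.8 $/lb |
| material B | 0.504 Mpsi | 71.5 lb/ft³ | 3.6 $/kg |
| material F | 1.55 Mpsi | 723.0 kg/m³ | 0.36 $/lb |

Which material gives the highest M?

Putting every candidate on a common basis:
  material R: E = 2.350 GPa, ρ = 1208 kg/m³, cost = 4.600 $/kg
  material Z: E = 115.3 GPa, ρ = 8915 kg/m³, cost = 6.393 $/kg
  material Q: E = 402.7 GPa, ρ = 19200 kg/m³, cost = 46.00 $/kg
  material S: E = 44.95 GPa, ρ = 1760 kg/m³, cost = 3.968 $/kg
  material B: E = 3.475 GPa, ρ = 1145 kg/m³, cost = 3.600 $/kg
  material F: E = 10.69 GPa, ρ = 723.0 kg/m³, cost = 0.7937 $/kg
  material F: M = 18.6 MN·m per $
  material S: M = 6.44 MN·m per $
  material Z: M = 2.02 MN·m per $
  material B: M = 0.843 MN·m per $
  material Q: M = 0.456 MN·m per $
  material R: M = 0.423 MN·m per $
Highest index: material F.

material F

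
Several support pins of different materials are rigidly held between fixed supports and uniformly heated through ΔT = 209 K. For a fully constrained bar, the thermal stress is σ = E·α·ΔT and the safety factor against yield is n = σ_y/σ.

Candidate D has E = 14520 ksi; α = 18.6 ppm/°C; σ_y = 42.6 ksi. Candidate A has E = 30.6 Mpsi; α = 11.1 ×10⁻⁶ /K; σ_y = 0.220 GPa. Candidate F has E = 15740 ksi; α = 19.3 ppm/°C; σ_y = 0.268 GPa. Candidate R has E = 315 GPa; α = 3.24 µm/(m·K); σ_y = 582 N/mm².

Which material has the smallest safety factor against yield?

candidate A

In consistent units (E in GPa, α in ×10⁻⁶/K, σ_y in MPa):
  candidate D: E = 100.1, α = 18.6, σ_y = 293.7 → σ = 389 MPa, n = 0.755
  candidate A: E = 211.0, α = 11.1, σ_y = 220.0 → σ = 489 MPa, n = 0.449
  candidate F: E = 108.5, α = 19.3, σ_y = 268.0 → σ = 438 MPa, n = 0.612
  candidate R: E = 315.0, α = 3.24, σ_y = 582.0 → σ = 213 MPa, n = 2.73
Smallest n: candidate A with n = 0.449.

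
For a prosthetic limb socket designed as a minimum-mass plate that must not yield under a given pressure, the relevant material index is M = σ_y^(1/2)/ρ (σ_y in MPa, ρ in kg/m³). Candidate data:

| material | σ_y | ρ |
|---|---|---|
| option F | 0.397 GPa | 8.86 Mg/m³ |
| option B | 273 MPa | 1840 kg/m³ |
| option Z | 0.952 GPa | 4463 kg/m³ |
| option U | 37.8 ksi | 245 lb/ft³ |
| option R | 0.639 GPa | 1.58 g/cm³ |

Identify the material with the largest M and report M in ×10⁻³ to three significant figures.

In SI units:
  option F: σ_y = 397.0 MPa, ρ = 8860 kg/m³
  option B: σ_y = 273.0 MPa, ρ = 1840 kg/m³
  option Z: σ_y = 952.0 MPa, ρ = 4463 kg/m³
  option U: σ_y = 260.6 MPa, ρ = 3925 kg/m³
  option R: σ_y = 639.0 MPa, ρ = 1580 kg/m³
  option R: M = 16.0×10⁻³
  option B: M = 8.98×10⁻³
  option Z: M = 6.91×10⁻³
  option U: M = 4.11×10⁻³
  option F: M = 2.25×10⁻³
Highest index: option R.

option R, M = 16.0×10⁻³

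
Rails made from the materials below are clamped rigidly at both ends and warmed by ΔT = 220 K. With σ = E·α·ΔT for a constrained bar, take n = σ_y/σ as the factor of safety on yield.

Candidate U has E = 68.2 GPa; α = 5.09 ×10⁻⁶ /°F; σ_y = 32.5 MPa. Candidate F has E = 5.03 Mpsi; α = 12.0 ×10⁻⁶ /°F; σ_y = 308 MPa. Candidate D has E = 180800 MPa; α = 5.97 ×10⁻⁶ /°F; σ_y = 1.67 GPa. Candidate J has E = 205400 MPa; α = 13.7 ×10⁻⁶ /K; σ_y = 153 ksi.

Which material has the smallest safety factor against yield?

candidate U

Per material, after unit conversion:
  candidate U: E = 68.20, α = 9.16, σ_y = 32.50 → σ = 137 MPa, n = 0.236
  candidate F: E = 34.68, α = 21.6, σ_y = 308.0 → σ = 165 MPa, n = 1.87
  candidate D: E = 180.8, α = 10.7, σ_y = 1670 → σ = 427 MPa, n = 3.91
  candidate J: E = 205.4, α = 13.7, σ_y = 1055 → σ = 619 MPa, n = 1.70
Candidate U has the lowest safety factor, n = 0.236.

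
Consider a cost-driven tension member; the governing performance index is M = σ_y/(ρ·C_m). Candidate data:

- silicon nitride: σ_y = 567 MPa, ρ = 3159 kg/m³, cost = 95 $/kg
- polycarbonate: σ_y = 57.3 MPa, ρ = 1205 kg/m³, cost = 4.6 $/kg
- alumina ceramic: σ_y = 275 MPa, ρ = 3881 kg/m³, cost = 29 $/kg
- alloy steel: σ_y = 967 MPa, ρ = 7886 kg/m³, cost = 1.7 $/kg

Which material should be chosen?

alloy steel

Per-candidate index values:
  alloy steel: M = 72.1 kN·m per $
  polycarbonate: M = 10.3 kN·m per $
  alumina ceramic: M = 2.44 kN·m per $
  silicon nitride: M = 1.89 kN·m per $
Alloy steel has the largest M.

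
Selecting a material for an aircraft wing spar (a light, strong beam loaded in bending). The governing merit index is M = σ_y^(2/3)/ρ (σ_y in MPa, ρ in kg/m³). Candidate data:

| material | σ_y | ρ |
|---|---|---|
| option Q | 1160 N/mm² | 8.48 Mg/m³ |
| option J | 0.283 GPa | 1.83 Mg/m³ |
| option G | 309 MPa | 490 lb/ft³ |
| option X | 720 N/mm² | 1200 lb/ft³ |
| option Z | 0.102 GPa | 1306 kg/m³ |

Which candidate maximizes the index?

option J

Convert each candidate to consistent units, then evaluate M:
  option Q: σ_y = 1160 MPa, ρ = 8480 kg/m³
  option J: σ_y = 283.0 MPa, ρ = 1830 kg/m³
  option G: σ_y = 309.0 MPa, ρ = 7849 kg/m³
  option X: σ_y = 720.0 MPa, ρ = 19220 kg/m³
  option Z: σ_y = 102.0 MPa, ρ = 1306 kg/m³
  option J: M = 23.6×10⁻³
  option Z: M = 16.7×10⁻³
  option Q: M = 13.0×10⁻³
  option G: M = 5.82×10⁻³
  option X: M = 4.18×10⁻³
Option J ranks first.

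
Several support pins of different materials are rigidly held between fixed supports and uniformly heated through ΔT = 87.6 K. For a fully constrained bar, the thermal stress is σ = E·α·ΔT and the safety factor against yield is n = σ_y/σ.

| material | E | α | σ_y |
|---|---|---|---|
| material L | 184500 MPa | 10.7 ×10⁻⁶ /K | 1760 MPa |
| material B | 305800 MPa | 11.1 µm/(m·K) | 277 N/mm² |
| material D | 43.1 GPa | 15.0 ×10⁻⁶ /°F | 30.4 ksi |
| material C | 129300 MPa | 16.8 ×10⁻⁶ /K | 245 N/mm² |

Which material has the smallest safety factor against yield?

material B

Per material, after unit conversion:
  material L: E = 184.5, α = 10.7, σ_y = 1760 → σ = 173 MPa, n = 10.2
  material B: E = 305.8, α = 11.1, σ_y = 277.0 → σ = 297 MPa, n = 0.932
  material D: E = 43.10, α = 27.0, σ_y = 209.6 → σ = 102 MPa, n = 2.06
  material C: E = 129.3, α = 16.8, σ_y = 245.0 → σ = 190 MPa, n = 1.29
Smallest n: material B with n = 0.932.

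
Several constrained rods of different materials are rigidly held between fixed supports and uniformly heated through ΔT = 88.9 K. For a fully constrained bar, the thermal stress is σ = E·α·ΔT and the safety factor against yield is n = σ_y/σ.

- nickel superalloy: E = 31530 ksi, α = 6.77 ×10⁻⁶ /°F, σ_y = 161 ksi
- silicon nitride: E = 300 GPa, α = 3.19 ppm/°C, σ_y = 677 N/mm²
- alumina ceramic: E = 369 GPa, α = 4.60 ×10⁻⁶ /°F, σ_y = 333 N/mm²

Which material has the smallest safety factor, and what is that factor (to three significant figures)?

With everything in SI (GPa, ×10⁻⁶/K, MPa):
  nickel superalloy: E = 217.4, α = 12.2, σ_y = 1110 → σ = 236 MPa, n = 4.71
  silicon nitride: E = 300.0, α = 3.19, σ_y = 677.0 → σ = 85.1 MPa, n = 7.96
  alumina ceramic: E = 369.0, α = 8.28, σ_y = 333.0 → σ = 272 MPa, n = 1.23
Alumina ceramic has the lowest safety factor, n = 1.23.

alumina ceramic, n = 1.23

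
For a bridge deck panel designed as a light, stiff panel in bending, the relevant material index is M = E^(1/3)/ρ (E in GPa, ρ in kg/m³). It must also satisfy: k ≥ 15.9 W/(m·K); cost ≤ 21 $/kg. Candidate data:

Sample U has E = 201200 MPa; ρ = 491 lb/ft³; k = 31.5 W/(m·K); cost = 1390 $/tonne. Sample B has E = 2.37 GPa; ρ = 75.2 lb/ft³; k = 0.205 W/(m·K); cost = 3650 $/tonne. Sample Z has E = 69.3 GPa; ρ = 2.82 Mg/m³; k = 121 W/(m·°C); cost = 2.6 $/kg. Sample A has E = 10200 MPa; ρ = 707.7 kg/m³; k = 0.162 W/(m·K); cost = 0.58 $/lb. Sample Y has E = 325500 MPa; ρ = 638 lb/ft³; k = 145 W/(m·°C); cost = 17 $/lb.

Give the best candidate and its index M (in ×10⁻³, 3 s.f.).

Screen on constraints: k ≥ 15.9 W/(m·K); cost ≤ 21 $/kg. Survivors: sample U, sample Z.
In SI units:
  sample U: E = 201.2 GPa, ρ = 7865 kg/m³
  sample Z: E = 69.30 GPa, ρ = 2820 kg/m³
  sample Z: M = 1.46×10⁻³
  sample U: M = 0.745×10⁻³
Sample Z has the largest M.

sample Z, M = 1.46×10⁻³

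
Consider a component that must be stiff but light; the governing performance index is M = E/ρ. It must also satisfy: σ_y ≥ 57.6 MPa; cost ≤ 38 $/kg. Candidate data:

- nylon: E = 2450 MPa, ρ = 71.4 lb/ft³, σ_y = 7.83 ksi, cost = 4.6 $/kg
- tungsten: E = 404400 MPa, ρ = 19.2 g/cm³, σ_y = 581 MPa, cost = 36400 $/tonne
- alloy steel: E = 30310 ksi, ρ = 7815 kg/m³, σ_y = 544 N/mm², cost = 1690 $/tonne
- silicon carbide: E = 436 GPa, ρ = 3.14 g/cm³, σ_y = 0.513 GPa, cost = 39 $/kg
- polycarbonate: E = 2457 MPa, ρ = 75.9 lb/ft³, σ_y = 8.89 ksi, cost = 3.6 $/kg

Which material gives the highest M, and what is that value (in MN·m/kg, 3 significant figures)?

Screen on constraints: σ_y ≥ 57.6 MPa; cost ≤ 38 $/kg. Survivors: tungsten, alloy steel, polycarbonate.
After converting to SI:
  tungsten: E = 404.4 GPa, ρ = 19200 kg/m³
  alloy steel: E = 209.0 GPa, ρ = 7815 kg/m³
  polycarbonate: E = 2.457 GPa, ρ = 1216 kg/m³
  alloy steel: M = 26.7 MN·m/kg
  tungsten: M = 21.1 MN·m/kg
  polycarbonate: M = 2.02 MN·m/kg
The maximum is for alloy steel.

alloy steel, M = 26.7 MN·m/kg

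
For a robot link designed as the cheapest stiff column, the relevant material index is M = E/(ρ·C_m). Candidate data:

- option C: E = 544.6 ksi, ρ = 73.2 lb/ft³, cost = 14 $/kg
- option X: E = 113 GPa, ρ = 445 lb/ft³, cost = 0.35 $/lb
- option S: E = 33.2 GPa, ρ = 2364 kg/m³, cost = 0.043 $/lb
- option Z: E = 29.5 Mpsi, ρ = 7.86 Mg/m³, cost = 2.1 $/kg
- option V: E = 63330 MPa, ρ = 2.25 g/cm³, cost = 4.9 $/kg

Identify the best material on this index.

option S

Normalizing units and computing the index:
  option C: E = 3.755 GPa, ρ = 1173 kg/m³, cost = 14.00 $/kg
  option X: E = 113.0 GPa, ρ = 7128 kg/m³, cost = 0.7716 $/kg
  option S: E = 33.20 GPa, ρ = 2364 kg/m³, cost = 0.09480 $/kg
  option Z: E = 203.4 GPa, ρ = 7860 kg/m³, cost = 2.100 $/kg
  option V: E = 63.33 GPa, ρ = 2250 kg/m³, cost = 4.900 $/kg
  option S: M = 148 MN·m per $
  option X: M = 20.5 MN·m per $
  option Z: M = 12.3 MN·m per $
  option V: M = 5.74 MN·m per $
  option C: M = 0.229 MN·m per $
The maximum is for option S.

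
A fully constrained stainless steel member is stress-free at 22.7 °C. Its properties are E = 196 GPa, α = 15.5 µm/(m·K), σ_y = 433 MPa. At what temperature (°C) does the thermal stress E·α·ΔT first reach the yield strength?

165 °C

E·α·ΔT = 433.0 MPa ⇒ ΔT = 433.0 / (196.0×10³ × 15.5×10⁻⁶) = 142.5 K.
T = 22.7 + 142.5 = 165.2 °C.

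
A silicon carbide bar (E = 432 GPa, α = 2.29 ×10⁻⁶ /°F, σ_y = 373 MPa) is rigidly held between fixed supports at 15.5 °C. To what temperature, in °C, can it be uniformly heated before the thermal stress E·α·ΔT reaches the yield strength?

225 °C

α = 2.29×10⁻⁶/°F × 9/5 = 4.12×10⁻⁶/K.
E·α·ΔT = 373.0 MPa ⇒ ΔT = 373.0 / (432.0×10³ × 4.12×10⁻⁶) = 209.5 K.
T = 15.5 + 209.5 = 225.0 °C.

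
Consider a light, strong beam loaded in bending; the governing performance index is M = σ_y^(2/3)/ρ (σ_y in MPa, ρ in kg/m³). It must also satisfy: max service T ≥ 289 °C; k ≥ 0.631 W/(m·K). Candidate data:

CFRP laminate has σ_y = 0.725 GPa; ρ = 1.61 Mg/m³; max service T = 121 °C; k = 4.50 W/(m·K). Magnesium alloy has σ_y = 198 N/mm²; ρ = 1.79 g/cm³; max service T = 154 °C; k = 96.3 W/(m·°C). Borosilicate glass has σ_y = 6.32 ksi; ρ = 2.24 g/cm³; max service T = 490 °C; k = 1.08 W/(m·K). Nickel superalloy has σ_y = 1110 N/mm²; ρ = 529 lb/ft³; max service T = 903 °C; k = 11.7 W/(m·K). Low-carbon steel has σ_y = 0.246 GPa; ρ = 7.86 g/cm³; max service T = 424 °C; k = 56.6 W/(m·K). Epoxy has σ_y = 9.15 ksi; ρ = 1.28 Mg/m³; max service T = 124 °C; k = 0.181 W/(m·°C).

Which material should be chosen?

Screen on constraints: max service T ≥ 289 °C; k ≥ 0.631 W/(m·K). Survivors: borosilicate glass, nickel superalloy, low-carbon steel.
In SI units:
  borosilicate glass: σ_y = 43.57 MPa, ρ = 2240 kg/m³
  nickel superalloy: σ_y = 1110 MPa, ρ = 8474 kg/m³
  low-carbon steel: σ_y = 246.0 MPa, ρ = 7860 kg/m³
  nickel superalloy: M = 12.7×10⁻³
  borosilicate glass: M = 5.53×10⁻³
  low-carbon steel: M = 4.99×10⁻³
Highest index: nickel superalloy.

nickel superalloy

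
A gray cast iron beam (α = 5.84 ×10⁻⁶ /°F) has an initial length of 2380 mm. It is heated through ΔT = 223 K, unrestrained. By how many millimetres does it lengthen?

Convert α: 5.84×10⁻⁶/°F × (9/5) = 10.5×10⁻⁶/K.
ΔL = α·L₀·ΔT = 10.5×10⁻⁶ × 2380 mm × 223.0 K = 5.58 mm.

5.58 mm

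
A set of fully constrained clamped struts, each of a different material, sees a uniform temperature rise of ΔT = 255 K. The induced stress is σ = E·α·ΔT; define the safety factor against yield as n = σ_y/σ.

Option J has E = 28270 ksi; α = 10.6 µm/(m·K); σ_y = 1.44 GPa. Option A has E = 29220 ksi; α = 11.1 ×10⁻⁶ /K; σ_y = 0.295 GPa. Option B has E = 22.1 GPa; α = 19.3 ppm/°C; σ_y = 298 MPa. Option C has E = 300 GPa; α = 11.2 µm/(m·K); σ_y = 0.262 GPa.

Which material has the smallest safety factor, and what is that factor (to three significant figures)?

In consistent units (E in GPa, α in ×10⁻⁶/K, σ_y in MPa):
  option J: E = 194.9, α = 10.6, σ_y = 1440 → σ = 527 MPa, n = 2.73
  option A: E = 201.5, α = 11.1, σ_y = 295.0 → σ = 570 MPa, n = 0.517
  option B: E = 22.10, α = 19.3, σ_y = 298.0 → σ = 109 MPa, n = 2.74
  option C: E = 300.0, α = 11.2, σ_y = 262.0 → σ = 857 MPa, n = 0.306
Option C has the lowest safety factor, n = 0.306.

option C, n = 0.306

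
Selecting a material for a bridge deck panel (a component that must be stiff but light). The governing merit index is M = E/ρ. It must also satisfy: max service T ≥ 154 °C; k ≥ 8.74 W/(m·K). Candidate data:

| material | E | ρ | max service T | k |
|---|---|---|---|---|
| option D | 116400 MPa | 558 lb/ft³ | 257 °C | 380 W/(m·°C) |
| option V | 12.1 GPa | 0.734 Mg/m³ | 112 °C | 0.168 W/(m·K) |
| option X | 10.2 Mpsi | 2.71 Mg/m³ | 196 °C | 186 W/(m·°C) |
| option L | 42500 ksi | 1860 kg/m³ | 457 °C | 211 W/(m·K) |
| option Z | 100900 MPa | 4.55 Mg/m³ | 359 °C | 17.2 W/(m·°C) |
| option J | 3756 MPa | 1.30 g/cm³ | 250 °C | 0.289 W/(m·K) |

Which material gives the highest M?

Screen on constraints: max service T ≥ 154 °C; k ≥ 8.74 W/(m·K). Survivors: option D, option X, option L, option Z.
In SI units:
  option D: E = 116.4 GPa, ρ = 8938 kg/m³
  option X: E = 70.33 GPa, ρ = 2710 kg/m³
  option L: E = 293.0 GPa, ρ = 1860 kg/m³
  option Z: E = 100.9 GPa, ρ = 4550 kg/m³
  option L: M = 158 MN·m/kg
  option X: M = 26.0 MN·m/kg
  option Z: M = 22.2 MN·m/kg
  option D: M = 13.0 MN·m/kg
Option L has the largest M.

option L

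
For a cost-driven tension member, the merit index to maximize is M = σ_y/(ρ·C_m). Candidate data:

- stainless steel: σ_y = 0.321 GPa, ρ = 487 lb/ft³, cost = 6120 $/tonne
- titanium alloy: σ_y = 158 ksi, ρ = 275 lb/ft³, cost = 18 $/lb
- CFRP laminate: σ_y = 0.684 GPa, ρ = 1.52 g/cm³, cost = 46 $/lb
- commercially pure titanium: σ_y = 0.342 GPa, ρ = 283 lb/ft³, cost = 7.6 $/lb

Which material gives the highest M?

stainless steel

Normalizing units and computing the index:
  stainless steel: σ_y = 321.0 MPa, ρ = 7801 kg/m³, cost = 6.120 $/kg
  titanium alloy: σ_y = 1089 MPa, ρ = 4405 kg/m³, cost = 39.68 $/kg
  CFRP laminate: σ_y = 684.0 MPa, ρ = 1520 kg/m³, cost = 101.4 $/kg
  commercially pure titanium: σ_y = 342.0 MPa, ρ = 4533 kg/m³, cost = 16.75 $/kg
  stainless steel: M = 6.72 kN·m per $
  titanium alloy: M = 6.23 kN·m per $
  commercially pure titanium: M = 4.50 kN·m per $
  CFRP laminate: M = 4.44 kN·m per $
Stainless steel ranks first.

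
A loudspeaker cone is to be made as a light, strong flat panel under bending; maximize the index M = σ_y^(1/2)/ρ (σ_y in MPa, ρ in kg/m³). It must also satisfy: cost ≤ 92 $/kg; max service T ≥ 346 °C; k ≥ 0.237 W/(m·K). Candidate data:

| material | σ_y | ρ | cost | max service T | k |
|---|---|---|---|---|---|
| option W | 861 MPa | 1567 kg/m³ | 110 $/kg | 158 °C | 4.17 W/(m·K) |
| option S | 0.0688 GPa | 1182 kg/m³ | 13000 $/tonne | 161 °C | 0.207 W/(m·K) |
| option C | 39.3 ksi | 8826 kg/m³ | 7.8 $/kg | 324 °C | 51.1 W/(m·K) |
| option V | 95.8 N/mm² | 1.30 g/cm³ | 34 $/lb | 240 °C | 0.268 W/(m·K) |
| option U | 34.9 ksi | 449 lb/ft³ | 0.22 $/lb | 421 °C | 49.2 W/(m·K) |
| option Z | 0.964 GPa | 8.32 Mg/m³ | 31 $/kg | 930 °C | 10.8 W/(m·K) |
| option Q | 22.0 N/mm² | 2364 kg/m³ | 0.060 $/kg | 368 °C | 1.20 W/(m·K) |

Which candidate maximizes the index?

Screen on constraints: cost ≤ 92 $/kg; max service T ≥ 346 °C; k ≥ 0.237 W/(m·K). Survivors: option U, option Z, option Q.
Convert each candidate to consistent units, then evaluate M:
  option U: σ_y = 240.6 MPa, ρ = 7192 kg/m³
  option Z: σ_y = 964.0 MPa, ρ = 8320 kg/m³
  option Q: σ_y = 22.00 MPa, ρ = 2364 kg/m³
  option Z: M = 3.73×10⁻³
  option U: M = 2.16×10⁻³
  option Q: M = 1.98×10⁻³
Option Z ranks first.

option Z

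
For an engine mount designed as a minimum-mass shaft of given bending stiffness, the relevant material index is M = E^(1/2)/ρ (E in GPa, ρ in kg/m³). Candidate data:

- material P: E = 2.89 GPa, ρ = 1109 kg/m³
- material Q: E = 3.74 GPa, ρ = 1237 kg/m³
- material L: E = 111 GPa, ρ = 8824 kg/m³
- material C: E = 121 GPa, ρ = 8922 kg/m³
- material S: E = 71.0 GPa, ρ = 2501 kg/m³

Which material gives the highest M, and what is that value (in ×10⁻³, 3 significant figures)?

material S, M = 3.37×10⁻³

Evaluate M for each candidate:
  material S: M = 3.37×10⁻³
  material Q: M = 1.56×10⁻³
  material P: M = 1.53×10⁻³
  material C: M = 1.23×10⁻³
  material L: M = 1.19×10⁻³
Highest index: material S.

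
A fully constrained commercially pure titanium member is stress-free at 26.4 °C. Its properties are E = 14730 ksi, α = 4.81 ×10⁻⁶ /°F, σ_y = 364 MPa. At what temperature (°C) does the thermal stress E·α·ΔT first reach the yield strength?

440 °C

E = 14730 ksi = 101.6 GPa.
α = 4.81×10⁻⁶/°F × 9/5 = 8.66×10⁻⁶/K.
E·α·ΔT = 364.0 MPa ⇒ ΔT = 364.0 / (101.6×10³ × 8.66×10⁻⁶) = 414.0 K.
T = 26.4 + 414.0 = 440.4 °C.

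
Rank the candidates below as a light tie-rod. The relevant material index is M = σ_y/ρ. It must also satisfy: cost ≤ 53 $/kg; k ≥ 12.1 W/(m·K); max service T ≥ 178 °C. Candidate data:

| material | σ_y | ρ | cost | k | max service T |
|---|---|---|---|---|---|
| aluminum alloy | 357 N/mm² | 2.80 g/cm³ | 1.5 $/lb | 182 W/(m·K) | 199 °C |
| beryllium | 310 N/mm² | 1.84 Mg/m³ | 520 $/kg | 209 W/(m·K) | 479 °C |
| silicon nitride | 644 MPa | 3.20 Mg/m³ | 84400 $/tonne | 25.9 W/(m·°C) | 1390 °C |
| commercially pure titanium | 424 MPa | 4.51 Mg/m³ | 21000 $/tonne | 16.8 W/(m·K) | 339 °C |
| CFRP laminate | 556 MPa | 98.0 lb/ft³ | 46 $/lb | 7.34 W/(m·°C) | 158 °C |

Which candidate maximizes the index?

aluminum alloy

Screen on constraints: cost ≤ 53 $/kg; k ≥ 12.1 W/(m·K); max service T ≥ 178 °C. Survivors: aluminum alloy, commercially pure titanium.
Putting every candidate on a common basis:
  aluminum alloy: σ_y = 357.0 MPa, ρ = 2800 kg/m³
  commercially pure titanium: σ_y = 424.0 MPa, ρ = 4510 kg/m³
  aluminum alloy: M = 128 kN·m/kg
  commercially pure titanium: M = 94.0 kN·m/kg
Highest index: aluminum alloy.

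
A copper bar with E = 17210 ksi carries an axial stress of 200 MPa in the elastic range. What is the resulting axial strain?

1.69×10⁻³

E = 17210 ksi = 118.7 GPa = 118700 MPa.
ε = σ/E = 200 / 118700 = 1.69×10⁻³.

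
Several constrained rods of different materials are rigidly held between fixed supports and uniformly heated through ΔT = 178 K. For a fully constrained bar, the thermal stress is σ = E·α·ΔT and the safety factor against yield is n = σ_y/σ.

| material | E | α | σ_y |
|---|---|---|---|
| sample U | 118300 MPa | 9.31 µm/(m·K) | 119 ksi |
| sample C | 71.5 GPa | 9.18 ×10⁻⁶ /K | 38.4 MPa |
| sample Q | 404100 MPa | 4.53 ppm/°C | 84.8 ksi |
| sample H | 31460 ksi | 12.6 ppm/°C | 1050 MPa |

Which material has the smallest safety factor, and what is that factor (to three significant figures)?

Converting E to GPa, α to ×10⁻⁶/K, σ_y to MPa, then σ and n for each:
  sample U: E = 118.3, α = 9.31, σ_y = 820.5 → σ = 196 MPa, n = 4.19
  sample C: E = 71.50, α = 9.18, σ_y = 38.40 → σ = 117 MPa, n = 0.329
  sample Q: E = 404.1, α = 4.53, σ_y = 584.7 → σ = 326 MPa, n = 1.79
  sample H: E = 216.9, α = 12.6, σ_y = 1050 → σ = 486 MPa, n = 2.16
Smallest n: sample C with n = 0.329.

sample C, n = 0.329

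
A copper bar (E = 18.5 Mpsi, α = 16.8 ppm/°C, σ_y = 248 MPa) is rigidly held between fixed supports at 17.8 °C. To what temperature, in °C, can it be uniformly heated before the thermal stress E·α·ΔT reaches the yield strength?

E = 18.5 Mpsi = 127.6 GPa.
E·α·ΔT = 248.0 MPa ⇒ ΔT = 248.0 / (127.6×10³ × 16.8×10⁻⁶) = 115.7 K.
T = 17.8 + 115.7 = 133.5 °C.

134 °C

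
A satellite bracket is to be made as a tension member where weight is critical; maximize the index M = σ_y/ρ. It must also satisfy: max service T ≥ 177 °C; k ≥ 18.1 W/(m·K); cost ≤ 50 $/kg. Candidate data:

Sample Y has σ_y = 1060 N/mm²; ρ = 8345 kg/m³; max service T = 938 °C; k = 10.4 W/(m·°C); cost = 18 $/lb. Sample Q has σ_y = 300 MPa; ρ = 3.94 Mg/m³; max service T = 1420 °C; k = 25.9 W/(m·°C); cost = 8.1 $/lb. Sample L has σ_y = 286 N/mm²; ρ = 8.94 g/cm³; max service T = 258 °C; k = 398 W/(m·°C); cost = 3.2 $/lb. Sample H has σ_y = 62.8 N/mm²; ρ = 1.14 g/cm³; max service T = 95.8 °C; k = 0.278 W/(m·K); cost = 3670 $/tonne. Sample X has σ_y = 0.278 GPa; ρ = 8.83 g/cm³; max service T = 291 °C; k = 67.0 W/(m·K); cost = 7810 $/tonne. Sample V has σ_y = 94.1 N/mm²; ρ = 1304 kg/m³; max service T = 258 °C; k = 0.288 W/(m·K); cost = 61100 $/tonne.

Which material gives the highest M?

Screen on constraints: max service T ≥ 177 °C; k ≥ 18.1 W/(m·K); cost ≤ 50 $/kg. Survivors: sample Q, sample L, sample X.
In SI units:
  sample Q: σ_y = 300.0 MPa, ρ = 3940 kg/m³
  sample L: σ_y = 286.0 MPa, ρ = 8940 kg/m³
  sample X: σ_y = 278.0 MPa, ρ = 8830 kg/m³
  sample Q: M = 76.1 kN·m/kg
  sample L: M = 32.0 kN·m/kg
  sample X: M = 31.5 kN·m/kg
Sample Q ranks first.

sample Q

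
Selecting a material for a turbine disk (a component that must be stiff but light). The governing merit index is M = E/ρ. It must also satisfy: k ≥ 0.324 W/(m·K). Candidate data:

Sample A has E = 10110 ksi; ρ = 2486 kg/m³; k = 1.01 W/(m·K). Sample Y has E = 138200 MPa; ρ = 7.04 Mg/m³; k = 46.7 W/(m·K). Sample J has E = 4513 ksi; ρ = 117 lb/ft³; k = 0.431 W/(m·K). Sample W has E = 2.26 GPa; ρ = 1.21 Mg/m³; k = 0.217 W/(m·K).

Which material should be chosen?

sample A

Screen on constraints: k ≥ 0.324 W/(m·K). Survivors: sample A, sample Y, sample J.
Normalizing units and computing the index:
  sample A: E = 69.71 GPa, ρ = 2486 kg/m³
  sample Y: E = 138.2 GPa, ρ = 7040 kg/m³
  sample J: E = 31.12 GPa, ρ = 1874 kg/m³
  sample A: M = 28.0 MN·m/kg
  sample Y: M = 19.6 MN·m/kg
  sample J: M = 16.6 MN·m/kg
Sample A has the largest M.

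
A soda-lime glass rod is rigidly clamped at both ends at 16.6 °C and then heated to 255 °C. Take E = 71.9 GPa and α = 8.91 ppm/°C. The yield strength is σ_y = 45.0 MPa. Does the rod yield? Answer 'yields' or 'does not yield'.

yields

ΔT = 238.4 K. Constrained thermal stress σ = E·α·ΔT = 71.90×10³ MPa × 8.91×10⁻⁶ × 238.4 = 153 MPa (compressive).
Compare to σ_y = 45.0 MPa: σ ≥ σ_y, so it yields.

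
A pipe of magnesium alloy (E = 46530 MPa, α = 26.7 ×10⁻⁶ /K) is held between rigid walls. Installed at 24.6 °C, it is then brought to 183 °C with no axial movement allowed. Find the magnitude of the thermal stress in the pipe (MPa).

E = 46530 MPa = 46.53 GPa.
ΔT = 158.4 K. Constrained thermal stress σ = E·α·ΔT = 46.53×10³ MPa × 26.7×10⁻⁶ × 158.4 = 197 MPa (compressive).

197 MPa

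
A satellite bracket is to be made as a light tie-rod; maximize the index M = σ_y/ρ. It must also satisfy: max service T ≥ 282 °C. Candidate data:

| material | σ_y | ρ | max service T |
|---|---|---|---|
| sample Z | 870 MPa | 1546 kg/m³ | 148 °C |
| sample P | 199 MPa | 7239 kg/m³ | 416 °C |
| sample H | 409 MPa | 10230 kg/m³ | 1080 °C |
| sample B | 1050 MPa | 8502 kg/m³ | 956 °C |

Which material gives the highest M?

sample B

Screen on constraints: max service T ≥ 282 °C. Survivors: sample P, sample H, sample B.
Per-candidate index values:
  sample B: M = 124 kN·m/kg
  sample H: M = 40.0 kN·m/kg
  sample P: M = 27.5 kN·m/kg
The maximum is for sample B.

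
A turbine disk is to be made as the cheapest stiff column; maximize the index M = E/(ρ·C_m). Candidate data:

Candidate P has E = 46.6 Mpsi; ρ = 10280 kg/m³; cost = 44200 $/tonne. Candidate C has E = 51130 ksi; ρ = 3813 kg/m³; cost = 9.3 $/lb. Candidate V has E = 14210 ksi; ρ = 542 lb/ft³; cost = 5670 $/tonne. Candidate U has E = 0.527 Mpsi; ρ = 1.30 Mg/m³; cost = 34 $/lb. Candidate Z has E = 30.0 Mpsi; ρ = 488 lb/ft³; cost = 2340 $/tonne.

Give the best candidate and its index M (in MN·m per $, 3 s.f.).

candidate Z, M = 11.3 MN·m per $

Putting every candidate on a common basis:
  candidate P: E = 321.3 GPa, ρ = 10280 kg/m³, cost = 44.20 $/kg
  candidate C: E = 352.5 GPa, ρ = 3813 kg/m³, cost = 20.50 $/kg
  candidate V: E = 97.97 GPa, ρ = 8682 kg/m³, cost = 5.670 $/kg
  candidate U: E = 3.634 GPa, ρ = 1300 kg/m³, cost = 74.96 $/kg
  candidate Z: E = 206.8 GPa, ρ = 7817 kg/m³, cost = 2.340 $/kg
  candidate Z: M = 11.3 MN·m per $
  candidate C: M = 4.51 MN·m per $
  candidate V: M = 1.99 MN·m per $
  candidate P: M = 0.707 MN·m per $
  candidate U: M = 0.0373 MN·m per $
Highest index: candidate Z.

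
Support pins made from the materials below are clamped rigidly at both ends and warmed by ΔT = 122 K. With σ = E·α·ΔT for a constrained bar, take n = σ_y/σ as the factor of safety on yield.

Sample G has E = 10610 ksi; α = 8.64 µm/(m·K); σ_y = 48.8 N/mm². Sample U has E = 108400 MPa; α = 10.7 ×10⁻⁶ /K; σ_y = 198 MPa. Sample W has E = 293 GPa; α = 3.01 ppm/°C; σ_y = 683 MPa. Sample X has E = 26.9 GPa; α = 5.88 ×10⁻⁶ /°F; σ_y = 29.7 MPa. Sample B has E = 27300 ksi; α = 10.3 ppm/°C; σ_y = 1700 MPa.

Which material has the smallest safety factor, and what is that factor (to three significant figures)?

Per material, after unit conversion:
  sample G: E = 73.15, α = 8.64, σ_y = 48.80 → σ = 77.1 MPa, n = 0.633
  sample U: E = 108.4, α = 10.7, σ_y = 198.0 → σ = 142 MPa, n = 1.40
  sample W: E = 293.0, α = 3.01, σ_y = 683.0 → σ = 108 MPa, n = 6.35
  sample X: E = 26.90, α = 10.6, σ_y = 29.70 → σ = 34.7 MPa, n = 0.855
  sample B: E = 188.2, α = 10.3, σ_y = 1700 → σ = 237 MPa, n = 7.19
The minimum is sample G at n = 0.633.

sample G, n = 0.633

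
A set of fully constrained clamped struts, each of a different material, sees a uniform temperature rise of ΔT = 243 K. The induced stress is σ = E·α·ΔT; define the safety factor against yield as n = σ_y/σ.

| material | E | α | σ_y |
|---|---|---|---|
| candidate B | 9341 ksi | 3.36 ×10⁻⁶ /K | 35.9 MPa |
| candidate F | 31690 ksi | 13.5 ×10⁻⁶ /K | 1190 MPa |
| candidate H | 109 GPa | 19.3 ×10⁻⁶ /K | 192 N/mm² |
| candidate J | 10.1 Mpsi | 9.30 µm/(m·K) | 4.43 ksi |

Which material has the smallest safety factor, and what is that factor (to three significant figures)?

candidate J, n = 0.194

Per material, after unit conversion:
  candidate B: E = 64.40, α = 3.36, σ_y = 35.90 → σ = 52.6 MPa, n = 0.683
  candidate F: E = 218.5, α = 13.5, σ_y = 1190 → σ = 717 MPa, n = 1.66
  candidate H: E = 109.0, α = 19.3, σ_y = 192.0 → σ = 511 MPa, n = 0.376
  candidate J: E = 69.64, α = 9.30, σ_y = 30.54 → σ = 157 MPa, n = 0.194
Candidate J has the lowest safety factor, n = 0.194.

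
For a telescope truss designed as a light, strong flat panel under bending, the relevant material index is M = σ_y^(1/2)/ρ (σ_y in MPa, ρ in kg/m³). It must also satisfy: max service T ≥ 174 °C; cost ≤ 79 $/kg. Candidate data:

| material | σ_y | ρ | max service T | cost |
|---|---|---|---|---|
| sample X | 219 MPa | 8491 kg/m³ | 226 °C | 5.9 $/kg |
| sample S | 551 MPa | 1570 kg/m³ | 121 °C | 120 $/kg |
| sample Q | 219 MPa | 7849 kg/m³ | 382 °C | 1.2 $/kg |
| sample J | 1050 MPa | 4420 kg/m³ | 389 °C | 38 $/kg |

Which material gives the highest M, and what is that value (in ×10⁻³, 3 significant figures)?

sample J, M = 7.33×10⁻³

Screen on constraints: max service T ≥ 174 °C; cost ≤ 79 $/kg. Survivors: sample X, sample Q, sample J.
Computing M directly (units already consistent):
  sample J: M = 7.33×10⁻³
  sample Q: M = 1.89×10⁻³
  sample X: M = 1.74×10⁻³
The maximum is for sample J.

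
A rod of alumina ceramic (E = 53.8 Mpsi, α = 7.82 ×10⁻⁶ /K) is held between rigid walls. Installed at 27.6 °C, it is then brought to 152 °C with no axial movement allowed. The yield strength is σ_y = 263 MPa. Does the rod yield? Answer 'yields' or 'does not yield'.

yields

E = 53.8 Mpsi = 370.9 GPa.
ΔT = 124.4 K. Constrained thermal stress σ = E·α·ΔT = 370.9×10³ MPa × 7.82×10⁻⁶ × 124.4 = 361 MPa (compressive).
Compare to σ_y = 263 MPa: σ ≥ σ_y, so it yields.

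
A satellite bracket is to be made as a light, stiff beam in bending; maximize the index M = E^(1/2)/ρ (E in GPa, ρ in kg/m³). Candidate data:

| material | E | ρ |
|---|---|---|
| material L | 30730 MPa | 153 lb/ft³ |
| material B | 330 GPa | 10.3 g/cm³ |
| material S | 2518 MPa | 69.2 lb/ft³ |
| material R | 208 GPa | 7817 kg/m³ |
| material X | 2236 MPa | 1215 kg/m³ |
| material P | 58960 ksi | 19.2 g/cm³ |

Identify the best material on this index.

Normalizing units and computing the index:
  material L: E = 30.73 GPa, ρ = 2451 kg/m³
  material B: E = 330.0 GPa, ρ = 10300 kg/m³
  material S: E = 2.518 GPa, ρ = 1108 kg/m³
  material R: E = 208.0 GPa, ρ = 7817 kg/m³
  material X: E = 2.236 GPa, ρ = 1215 kg/m³
  material P: E = 406.5 GPa, ρ = 19200 kg/m³
  material L: M = 2.26×10⁻³
  material R: M = 1.84×10⁻³
  material B: M = 1.76×10⁻³
  material S: M = 1.43×10⁻³
  material X: M = 1.23×10⁻³
  material P: M = 1.05×10⁻³
Highest index: material L.

material L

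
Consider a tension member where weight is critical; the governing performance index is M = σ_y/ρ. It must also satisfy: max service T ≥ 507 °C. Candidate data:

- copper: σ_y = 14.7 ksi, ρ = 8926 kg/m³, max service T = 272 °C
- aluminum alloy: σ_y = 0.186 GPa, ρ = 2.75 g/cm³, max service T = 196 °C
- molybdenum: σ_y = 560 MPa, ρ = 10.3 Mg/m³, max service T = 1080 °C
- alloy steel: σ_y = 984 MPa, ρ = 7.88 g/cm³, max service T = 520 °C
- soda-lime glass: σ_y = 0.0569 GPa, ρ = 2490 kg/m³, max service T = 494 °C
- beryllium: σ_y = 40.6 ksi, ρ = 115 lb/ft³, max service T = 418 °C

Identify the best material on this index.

Screen on constraints: max service T ≥ 507 °C. Survivors: molybdenum, alloy steel.
Putting every candidate on a common basis:
  molybdenum: σ_y = 560.0 MPa, ρ = 10300 kg/m³
  alloy steel: σ_y = 984.0 MPa, ρ = 7880 kg/m³
  alloy steel: M = 125 kN·m/kg
  molybdenum: M = 54.4 kN·m/kg
Alloy steel ranks first.

alloy steel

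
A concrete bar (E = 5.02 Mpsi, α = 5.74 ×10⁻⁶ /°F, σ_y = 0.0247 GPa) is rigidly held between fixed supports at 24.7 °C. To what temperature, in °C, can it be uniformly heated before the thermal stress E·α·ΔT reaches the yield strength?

93.8 °C

E = 5.02 Mpsi = 34.61 GPa.
α = 5.74×10⁻⁶/°F × 9/5 = 10.3×10⁻⁶/K.
σ_y = 0.0247 GPa = 24.70 MPa.
E·α·ΔT = 24.70 MPa ⇒ ΔT = 24.70 / (34.61×10³ × 10.3×10⁻⁶) = 69.07 K.
T = 24.7 + 69.07 = 93.77 °C.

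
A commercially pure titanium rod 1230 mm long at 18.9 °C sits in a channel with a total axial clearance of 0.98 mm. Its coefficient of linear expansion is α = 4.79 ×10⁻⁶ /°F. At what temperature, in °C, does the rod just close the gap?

α = 4.79×10⁻⁶/°F × 9/5 = 8.62×10⁻⁶/K.
α·L₀·ΔT = 0.98 mm ⇒ ΔT = 0.98 / (8.62×10⁻⁶ × 1230.0) = 92.41 K.
T = 18.9 + 92.41 = 111.3 °C.

111 °C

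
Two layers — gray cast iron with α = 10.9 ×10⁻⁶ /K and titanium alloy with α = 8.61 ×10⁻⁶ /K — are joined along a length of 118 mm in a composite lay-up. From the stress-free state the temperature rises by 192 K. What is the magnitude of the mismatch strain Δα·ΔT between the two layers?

4.40×10⁻⁴

Δα = |10.9 − 8.61|×10⁻⁶/K = 2.29×10⁻⁶/K.
Mismatch strain = Δα·ΔT = 2.29×10⁻⁶ × 192.0 = 4.40×10⁻⁴.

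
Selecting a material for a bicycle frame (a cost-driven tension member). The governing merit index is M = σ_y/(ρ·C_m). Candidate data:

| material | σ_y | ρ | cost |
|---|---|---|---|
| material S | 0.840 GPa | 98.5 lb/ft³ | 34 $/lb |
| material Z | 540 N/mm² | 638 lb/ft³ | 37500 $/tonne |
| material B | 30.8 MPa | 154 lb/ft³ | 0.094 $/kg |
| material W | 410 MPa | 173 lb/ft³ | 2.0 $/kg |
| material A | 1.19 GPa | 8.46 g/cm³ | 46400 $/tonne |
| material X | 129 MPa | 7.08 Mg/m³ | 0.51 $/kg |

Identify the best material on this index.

material B

Convert each candidate to consistent units, then evaluate M:
  material S: σ_y = 840.0 MPa, ρ = 1578 kg/m³, cost = 74.96 $/kg
  material Z: σ_y = 540.0 MPa, ρ = 10220 kg/m³, cost = 37.50 $/kg
  material B: σ_y = 30.80 MPa, ρ = 2467 kg/m³, cost = 0.09400 $/kg
  material W: σ_y = 410.0 MPa, ρ = 2771 kg/m³, cost = 2.000 $/kg
  material A: σ_y = 1190 MPa, ρ = 8460 kg/m³, cost = 46.40 $/kg
  material X: σ_y = 129.0 MPa, ρ = 7080 kg/m³, cost = 0.5100 $/kg
  material B: M = 133 kN·m per $
  material W: M = 74.0 kN·m per $
  material X: M = 35.7 kN·m per $
  material S: M = 7.10 kN·m per $
  material A: M = 3.03 kN·m per $
  material Z: M = 1.41 kN·m per $
Material B has the largest M.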